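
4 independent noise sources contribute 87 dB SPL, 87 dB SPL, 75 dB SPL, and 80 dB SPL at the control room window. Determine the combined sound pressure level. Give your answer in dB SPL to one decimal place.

For uncorrelated sources the intensities add, so convert each level to linear form, sum, and take 10·log₁₀ of the total.
Σ 10^(L/10) = 10^(87/10) + 10^(87/10) + 10^(75/10) + 10^(80/10) = 1.134e+09.
L_total = 10·log₁₀(1.134e+09) = 90.55 dB SPL.

90.5 dB SPL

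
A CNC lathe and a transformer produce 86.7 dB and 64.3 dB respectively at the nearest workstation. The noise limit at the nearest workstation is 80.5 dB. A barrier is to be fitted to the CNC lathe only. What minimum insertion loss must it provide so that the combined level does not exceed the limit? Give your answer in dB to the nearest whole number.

Everything except the CNC lathe sums to 10^(64.3/10) = 2.692e+06 in linear terms, 64.30 dB.
The limit corresponds to 10^(80.5/10) = 1.122e+08; subtracting the fixed part leaves 1.095e+08 for the CNC lathe, i.e. 80.39 dB.
Required insertion loss = 86.7 − 80.39 = 6.31 dB.

6 dB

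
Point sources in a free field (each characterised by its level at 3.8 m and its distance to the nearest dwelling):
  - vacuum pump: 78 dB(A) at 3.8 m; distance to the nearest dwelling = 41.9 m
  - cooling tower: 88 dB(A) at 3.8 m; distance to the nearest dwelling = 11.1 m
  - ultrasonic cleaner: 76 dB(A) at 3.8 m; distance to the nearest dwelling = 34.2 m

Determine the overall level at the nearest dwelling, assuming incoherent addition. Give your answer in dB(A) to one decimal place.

78.7 dB(A)

Apply inverse-square spreading to bring every level to the receiver, then sum 10^(L/10).
vacuum pump: 78 − 20·log₁₀(41.9/3.8) = 78 − 20.85 = 57.15 dB(A).
cooling tower: 88 − 20·log₁₀(11.1/3.8) = 88 − 9.31 = 78.69 dB(A).
ultrasonic cleaner: 76 − 20·log₁₀(34.2/3.8) = 76 − 19.08 = 56.92 dB(A).
Σ 10^(L/10) = 7.496e+07 → L_total = 10·log₁₀(7.496e+07) = 78.75 dB(A).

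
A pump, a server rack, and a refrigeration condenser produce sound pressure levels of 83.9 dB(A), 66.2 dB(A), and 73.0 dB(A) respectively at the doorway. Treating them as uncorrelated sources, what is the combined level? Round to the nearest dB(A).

For uncorrelated sources the intensities add, so convert each level to linear form, sum, and take 10·log₁₀ of the total.
Σ 10^(L/10) = 10^(83.9/10) + 10^(66.2/10) + 10^(73.0/10) = 2.696e+08.
L_total = 10·log₁₀(2.696e+08) = 84.31 dB(A).

84 dB(A)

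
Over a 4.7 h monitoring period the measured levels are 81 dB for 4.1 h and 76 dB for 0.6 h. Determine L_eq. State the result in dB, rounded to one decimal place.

80.6 dB

L_eq = 10·log₁₀[(1/T)·Σ tᵢ·10^(Lᵢ/10)] with T = 4.7 h.
Σ tᵢ·10^(Lᵢ/10) = 4.1·10^(81/10) + 0.6·10^(76/10) = 5.400e+08.
L_eq = 10·log₁₀(5.400e+08/4.7) = 80.60 dB.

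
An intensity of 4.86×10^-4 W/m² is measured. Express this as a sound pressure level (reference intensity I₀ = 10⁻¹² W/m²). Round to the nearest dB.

87 dB

L = 10·log₁₀(I/I₀) = 10·log₁₀(4.86×10^-4/10⁻¹²) = 10·log₁₀(4.86×10^8).
L = 10·(0.6866 + 8) = 86.87 dB.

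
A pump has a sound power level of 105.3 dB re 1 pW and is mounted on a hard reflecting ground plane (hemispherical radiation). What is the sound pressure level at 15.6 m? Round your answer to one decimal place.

Free-field hemispherical radiation: L_p = L_w − 10·log₁₀(2π·r²), r = 15.6 m.
2π·r² = 1529 m², 10·log₁₀ of that is 31.844 dB.
L_p = 105.3 − 31.844 = 73.46 dB.

73.5 dB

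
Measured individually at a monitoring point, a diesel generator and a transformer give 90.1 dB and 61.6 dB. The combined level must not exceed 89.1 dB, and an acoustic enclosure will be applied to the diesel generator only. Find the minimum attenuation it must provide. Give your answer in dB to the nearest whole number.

1 dB

Fixed contribution from the other source: Σ 10^(L/10) = 10^(61.6/10) = 1.445e+06 (61.60 dB).
To meet 89.1 dB overall, the treated diesel generator may contribute at most 10^(89.1/10) − 1.445e+06 = 8.114e+08, i.e. 89.09 dB.
Required insertion loss = 90.1 − 89.09 = 1.01 dB.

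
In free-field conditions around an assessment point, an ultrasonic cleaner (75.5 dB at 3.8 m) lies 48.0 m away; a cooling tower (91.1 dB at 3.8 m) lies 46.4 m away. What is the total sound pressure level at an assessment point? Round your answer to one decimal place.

First find each source's level at the receiver (point-source: −20·log₁₀(r/r_ref)), then combine on an intensity basis.
ultrasonic cleaner: 75.5 − 20·log₁₀(48.0/3.8) = 75.5 − 22.03 = 53.47 dB.
cooling tower: 91.1 − 20·log₁₀(46.4/3.8) = 91.1 − 21.73 = 69.37 dB.
Σ 10^(L/10) = 8.863e+06 → L_total = 10·log₁₀(8.863e+06) = 69.48 dB.

69.5 dB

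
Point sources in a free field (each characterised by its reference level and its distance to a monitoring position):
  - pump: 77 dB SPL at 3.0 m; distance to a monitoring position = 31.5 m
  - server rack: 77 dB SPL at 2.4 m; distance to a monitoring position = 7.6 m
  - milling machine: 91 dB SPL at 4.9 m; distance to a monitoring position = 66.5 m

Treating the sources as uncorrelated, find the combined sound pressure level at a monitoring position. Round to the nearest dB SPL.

71 dB SPL

Propagate each source to the receiver with L = L_ref − 20·log₁₀(r/r_ref), then add intensities.
pump: 77 − 20·log₁₀(31.5/3.0) = 77 − 20.42 = 56.58 dB SPL.
server rack: 77 − 20·log₁₀(7.6/2.4) = 77 − 10.01 = 66.99 dB SPL.
milling machine: 91 − 20·log₁₀(66.5/4.9) = 91 − 22.65 = 68.35 dB SPL.
Σ 10^(L/10) = 1.229e+07 → L_total = 10·log₁₀(1.229e+07) = 70.89 dB SPL.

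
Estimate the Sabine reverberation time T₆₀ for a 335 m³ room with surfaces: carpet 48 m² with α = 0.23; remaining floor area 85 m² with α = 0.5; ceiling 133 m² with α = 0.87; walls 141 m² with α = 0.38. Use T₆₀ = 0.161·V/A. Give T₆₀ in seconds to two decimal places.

Summing Sᵢαᵢ: 48·0.23 + 85·0.5 + 133·0.87 + 141·0.38 = 222.83 m².
T₆₀ = 0.161·V/A = 0.161·335/222.83 = 0.242 s.

0.24 s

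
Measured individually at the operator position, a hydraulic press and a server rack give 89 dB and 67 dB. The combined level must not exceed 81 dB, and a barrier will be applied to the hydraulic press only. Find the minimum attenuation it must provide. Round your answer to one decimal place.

8.2 dB

The untreated sources together contribute 10^(67/10) = 5.012e+06, i.e. 67.00 dB.
To meet 81 dB overall, the treated hydraulic press may contribute at most 10^(81/10) − 5.012e+06 = 1.209e+08, i.e. 80.82 dB.
So the hydraulic press must be reduced from 89 to 80.82 dB: IL = 8.18 dB.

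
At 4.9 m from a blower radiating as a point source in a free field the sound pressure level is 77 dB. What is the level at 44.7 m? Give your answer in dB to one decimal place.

Point-source attenuation: ΔL = 20·log₁₀(r₂/r₁) = 20·log₁₀(44.7/4.9) = 19.202 dB.
L₂ = 77 − 20·log₁₀(44.7/4.9) = 77 − 19.202 = 57.80 dB.

57.8 dB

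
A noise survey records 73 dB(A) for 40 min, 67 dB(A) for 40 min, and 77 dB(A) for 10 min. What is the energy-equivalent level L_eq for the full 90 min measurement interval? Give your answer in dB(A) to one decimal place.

L_eq = 10·log₁₀[(1/T)·Σ tᵢ·10^(Lᵢ/10)] with T = 90 min.
Σ tᵢ·10^(Lᵢ/10) = 40·10^(73/10) + 40·10^(67/10) + 10·10^(77/10) = 1.500e+09.
L_eq = 10·log₁₀(1.500e+09/90) = 72.22 dB(A).

72.2 dB(A)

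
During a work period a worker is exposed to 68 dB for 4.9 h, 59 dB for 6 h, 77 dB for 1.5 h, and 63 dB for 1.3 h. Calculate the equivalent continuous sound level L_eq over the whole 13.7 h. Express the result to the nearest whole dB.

69 dB

The energy average is taken in the linear domain: L_eq = 10·log₁₀[(Σ tᵢ·10^(Lᵢ/10))/T], T = 13.7 h.
Σ tᵢ·10^(Lᵢ/10) = 4.9·10^(68/10) + 6·10^(59/10) + 1.5·10^(77/10) + 1.3·10^(63/10) = 1.135e+08.
L_eq = 10·log₁₀(1.135e+08/13.7) = 69.18 dB.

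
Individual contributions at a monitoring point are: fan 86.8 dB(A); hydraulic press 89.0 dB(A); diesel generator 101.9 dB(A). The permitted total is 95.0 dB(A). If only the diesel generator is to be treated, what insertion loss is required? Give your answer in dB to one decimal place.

9.1 dB

Fixed contribution from the other sources: Σ 10^(L/10) = 10^(86.8/10) + 10^(89.0/10) = 1.273e+09 (91.05 dB(A)).
The limit corresponds to 10^(95.0/10) = 3.162e+09; subtracting the fixed part leaves 1.889e+09 for the diesel generator, i.e. 92.76 dB(A).
So the diesel generator must be reduced from 101.9 to 92.76 dB(A): IL = 9.14 dB.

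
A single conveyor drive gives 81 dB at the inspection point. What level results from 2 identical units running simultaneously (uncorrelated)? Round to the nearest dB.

With 2 equal, uncorrelated contributions the intensity is 2× that of one unit, giving a rise of 10·log₁₀ 2.
L_total = 81 + 10·log₁₀(2) = 81 + 3.010 = 84.01 dB.

84 dB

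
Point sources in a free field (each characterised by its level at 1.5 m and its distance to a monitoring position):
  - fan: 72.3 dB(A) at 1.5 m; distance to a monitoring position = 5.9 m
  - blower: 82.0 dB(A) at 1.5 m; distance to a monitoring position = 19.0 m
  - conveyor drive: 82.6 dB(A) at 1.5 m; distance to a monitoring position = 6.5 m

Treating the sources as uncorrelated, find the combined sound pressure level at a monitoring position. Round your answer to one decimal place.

Apply inverse-square spreading to bring every level to the receiver, then sum 10^(L/10).
fan: 72.3 − 20·log₁₀(5.9/1.5) = 72.3 − 11.90 = 60.40 dB(A).
blower: 82.0 − 20·log₁₀(19.0/1.5) = 82.0 − 22.05 = 59.95 dB(A).
conveyor drive: 82.6 − 20·log₁₀(6.5/1.5) = 82.6 − 12.74 = 69.86 dB(A).
Σ 10^(L/10) = 1.178e+07 → L_total = 10·log₁₀(1.178e+07) = 70.71 dB(A).

70.7 dB(A)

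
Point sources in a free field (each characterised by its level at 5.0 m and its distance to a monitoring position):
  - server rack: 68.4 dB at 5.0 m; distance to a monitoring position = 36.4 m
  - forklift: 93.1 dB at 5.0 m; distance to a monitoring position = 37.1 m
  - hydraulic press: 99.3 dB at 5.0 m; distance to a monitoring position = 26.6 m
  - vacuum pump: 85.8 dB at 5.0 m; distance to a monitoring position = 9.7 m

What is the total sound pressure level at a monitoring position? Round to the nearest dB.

Apply inverse-square spreading to bring every level to the receiver, then sum 10^(L/10).
server rack: 68.4 − 20·log₁₀(36.4/5.0) = 68.4 − 17.24 = 51.16 dB.
forklift: 93.1 − 20·log₁₀(37.1/5.0) = 93.1 − 17.41 = 75.69 dB.
hydraulic press: 99.3 − 20·log₁₀(26.6/5.0) = 99.3 − 14.52 = 84.78 dB.
vacuum pump: 85.8 − 20·log₁₀(9.7/5.0) = 85.8 − 5.76 = 80.04 dB.
Σ 10^(L/10) = 4.390e+08 → L_total = 10·log₁₀(4.390e+08) = 86.42 dB.

86 dB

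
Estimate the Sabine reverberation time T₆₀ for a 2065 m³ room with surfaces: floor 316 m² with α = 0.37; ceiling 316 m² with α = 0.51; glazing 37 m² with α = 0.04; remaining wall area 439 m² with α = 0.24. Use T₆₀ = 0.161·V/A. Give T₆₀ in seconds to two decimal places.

Summing Sᵢαᵢ: 316·0.37 + 316·0.51 + 37·0.04 + 439·0.24 = 384.92 m².
T₆₀ = 0.161·V/A = 0.161·2065/384.92 = 0.864 s.

0.86 s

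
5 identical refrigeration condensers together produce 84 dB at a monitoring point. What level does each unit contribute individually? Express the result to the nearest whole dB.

Dividing the total intensity by 5 lowers the level by 10·log₁₀ 5 = 6.990 dB: L₁ = 84 − 6.990.

77 dB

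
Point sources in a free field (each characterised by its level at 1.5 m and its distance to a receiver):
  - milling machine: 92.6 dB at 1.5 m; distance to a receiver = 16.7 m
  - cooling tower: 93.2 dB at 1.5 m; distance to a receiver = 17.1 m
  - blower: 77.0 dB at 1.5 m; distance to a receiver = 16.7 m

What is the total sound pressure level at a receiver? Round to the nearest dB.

75 dB

First find each source's level at the receiver (point-source: −20·log₁₀(r/r_ref)), then combine on an intensity basis.
milling machine: 92.6 − 20·log₁₀(16.7/1.5) = 92.6 − 20.93 = 71.67 dB.
cooling tower: 93.2 − 20·log₁₀(17.1/1.5) = 93.2 − 21.14 = 72.06 dB.
blower: 77.0 − 20·log₁₀(16.7/1.5) = 77.0 − 20.93 = 56.07 dB.
Σ 10^(L/10) = 3.116e+07 → L_total = 10·log₁₀(3.116e+07) = 74.94 dB.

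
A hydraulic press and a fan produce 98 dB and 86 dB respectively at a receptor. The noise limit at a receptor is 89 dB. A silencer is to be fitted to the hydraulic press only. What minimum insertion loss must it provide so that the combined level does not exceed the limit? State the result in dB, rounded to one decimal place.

Fixed contribution from the other source: Σ 10^(L/10) = 10^(86/10) = 3.981e+08 (86.00 dB).
The limit corresponds to 10^(89/10) = 7.943e+08; subtracting the fixed part leaves 3.962e+08 for the hydraulic press, i.e. 85.98 dB.
Required insertion loss = 98 − 85.98 = 12.02 dB.

12.0 dB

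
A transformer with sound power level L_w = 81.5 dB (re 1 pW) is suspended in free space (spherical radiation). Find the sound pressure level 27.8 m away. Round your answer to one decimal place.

The power spreads over a sphere of area 4π·r², so L_p = L_w − 10·log₁₀(4π·r²).
4π·r² = 9712 m², 10·log₁₀ of that is 39.873 dB.
L_p = 81.5 − 39.873 = 41.63 dB.

41.6 dB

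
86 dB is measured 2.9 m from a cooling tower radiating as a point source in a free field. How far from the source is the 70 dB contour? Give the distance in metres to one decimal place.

18.3 m

Point-source spreading drops the level by 20·log₁₀(r₂/r₁); inverting, r₂/r₁ = 10^(ΔL/20).
r₂ = 2.9·10^((86−70)/20) = 2.9·10^(16.0/20) = 18.30 m.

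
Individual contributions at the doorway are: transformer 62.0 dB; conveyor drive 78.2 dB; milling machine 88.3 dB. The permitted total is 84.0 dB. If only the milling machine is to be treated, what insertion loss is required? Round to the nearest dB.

Everything except the milling machine sums to 10^(62.0/10) + 10^(78.2/10) = 6.765e+07 in linear terms, 78.30 dB.
To meet 84.0 dB overall, the treated milling machine may contribute at most 10^(84.0/10) − 6.765e+07 = 1.835e+08, i.e. 82.64 dB.
So the milling machine must be reduced from 88.3 to 82.64 dB: IL = 5.66 dB.

6 dB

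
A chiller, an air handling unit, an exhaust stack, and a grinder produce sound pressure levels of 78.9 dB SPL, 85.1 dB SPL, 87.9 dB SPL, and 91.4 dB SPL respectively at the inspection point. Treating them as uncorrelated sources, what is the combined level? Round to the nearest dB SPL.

94 dB SPL

For uncorrelated sources the intensities add, so convert each level to linear form, sum, and take 10·log₁₀ of the total.
Σ 10^(L/10) = 10^(78.9/10) + 10^(85.1/10) + 10^(87.9/10) + 10^(91.4/10) = 2.398e+09.
L_total = 10·log₁₀(2.398e+09) = 93.80 dB SPL.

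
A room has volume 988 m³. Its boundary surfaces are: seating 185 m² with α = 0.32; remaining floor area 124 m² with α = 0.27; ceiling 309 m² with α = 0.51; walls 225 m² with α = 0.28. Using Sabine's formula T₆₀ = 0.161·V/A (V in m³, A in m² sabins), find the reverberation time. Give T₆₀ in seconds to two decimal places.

0.51 s

A = Σ Sᵢαᵢ = 185·0.32 + 124·0.27 + 309·0.51 + 225·0.28 = 313.27 m².
T₆₀ = 0.161·V/A = 0.161·988/313.27 = 0.508 s.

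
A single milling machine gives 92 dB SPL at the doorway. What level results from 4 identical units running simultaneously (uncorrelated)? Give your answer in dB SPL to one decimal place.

98.0 dB SPL

N identical incoherent sources raise the level by 10·log₁₀ N.
L_total = 92 + 10·log₁₀(4) = 92 + 6.021 = 98.02 dB SPL.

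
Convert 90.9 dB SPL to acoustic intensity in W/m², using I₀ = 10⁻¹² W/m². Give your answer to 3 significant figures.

I = I₀·10^(L/10) = 10⁻¹² × 10^(90.9/10) = 10^(-2.910).

0.00123 W/m²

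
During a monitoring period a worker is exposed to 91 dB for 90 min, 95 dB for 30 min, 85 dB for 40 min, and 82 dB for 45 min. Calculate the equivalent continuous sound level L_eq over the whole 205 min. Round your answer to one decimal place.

Weight each interval's intensity by its duration and average over T = 205 min:
Σ tᵢ·10^(Lᵢ/10) = 90·10^(91/10) + 30·10^(95/10) + 40·10^(85/10) + 45·10^(82/10) = 2.280e+11.
L_eq = 10·log₁₀(2.280e+11/205) = 90.46 dB.

90.5 dB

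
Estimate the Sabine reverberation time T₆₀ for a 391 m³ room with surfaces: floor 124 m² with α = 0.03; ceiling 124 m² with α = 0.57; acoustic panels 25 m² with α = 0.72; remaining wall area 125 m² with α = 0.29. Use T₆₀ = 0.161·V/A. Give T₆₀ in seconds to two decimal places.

Total absorption A = 124·0.03 + 124·0.57 + 25·0.72 + 125·0.29 = 128.65 m² sabins.
T₆₀ = 0.161 × 391 / 128.65 = 0.489 s.

0.49 s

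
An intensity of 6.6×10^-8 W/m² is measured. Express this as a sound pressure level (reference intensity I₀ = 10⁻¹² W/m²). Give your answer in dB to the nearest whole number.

Dividing by I₀ shifts the exponent by 12: I/I₀ = 6.6×10^4.
L = 10·(0.8195 + 4) = 48.20 dB.

48 dB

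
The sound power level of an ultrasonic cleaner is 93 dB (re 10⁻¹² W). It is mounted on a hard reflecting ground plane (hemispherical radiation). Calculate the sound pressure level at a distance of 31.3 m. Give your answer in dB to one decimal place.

The power spreads over a hemisphere of area 2π·r², so L_p = L_w − 10·log₁₀(2π·r²).
2π·r² = 6156 m², 10·log₁₀ of that is 37.893 dB.
L_p = 93 − 37.893 = 55.11 dB.

55.1 dB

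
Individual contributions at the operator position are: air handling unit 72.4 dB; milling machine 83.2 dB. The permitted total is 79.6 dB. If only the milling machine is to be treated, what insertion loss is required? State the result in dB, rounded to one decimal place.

4.5 dB

The untreated sources together contribute 10^(72.4/10) = 1.738e+07, i.e. 72.40 dB.
The limit corresponds to 10^(79.6/10) = 9.120e+07; subtracting the fixed part leaves 7.382e+07 for the milling machine, i.e. 78.68 dB.
Required insertion loss = 83.2 − 78.68 = 4.52 dB.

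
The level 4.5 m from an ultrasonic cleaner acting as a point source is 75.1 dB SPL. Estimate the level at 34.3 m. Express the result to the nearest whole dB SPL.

Spherical spreading from a point source gives a 20·log₁₀(r₂/r₁) drop.
L₂ = 75.1 − 20·log₁₀(34.3/4.5) = 75.1 − 17.642 = 57.46 dB SPL.

57 dB SPL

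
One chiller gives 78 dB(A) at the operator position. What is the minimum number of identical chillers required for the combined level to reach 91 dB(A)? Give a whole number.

N identical sources give L₁ + 10·log₁₀ N, so require 10·log₁₀ N ≥ 91 − 78 = 13.0 dB.
N ≥ 10^(13.0/10) = 19.953, so N = 20.

20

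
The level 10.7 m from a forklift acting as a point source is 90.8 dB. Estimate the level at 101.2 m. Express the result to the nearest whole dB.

Spherical spreading from a point source gives a 20·log₁₀(r₂/r₁) drop.
L₂ = 90.8 − 20·log₁₀(101.2/10.7) = 90.8 − 19.516 = 71.28 dB.

71 dB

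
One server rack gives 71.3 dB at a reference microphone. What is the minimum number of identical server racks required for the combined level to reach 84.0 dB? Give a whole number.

19

Need L₁ + 10·log₁₀ N ≥ 84.0, i.e. log₁₀ N ≥ 1.27.
N ≥ 10^(12.7/10) = 18.621, so N = 19.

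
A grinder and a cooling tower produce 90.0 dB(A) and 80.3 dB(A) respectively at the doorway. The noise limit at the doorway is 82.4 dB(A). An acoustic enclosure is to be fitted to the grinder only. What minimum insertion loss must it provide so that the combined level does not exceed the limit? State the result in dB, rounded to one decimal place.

Everything except the grinder sums to 10^(80.3/10) = 1.072e+08 in linear terms, 80.30 dB(A).
The limit corresponds to 10^(82.4/10) = 1.738e+08; subtracting the fixed part leaves 6.663e+07 for the grinder, i.e. 78.24 dB(A).
So the grinder must be reduced from 90.0 to 78.24 dB(A): IL = 11.76 dB.

11.8 dB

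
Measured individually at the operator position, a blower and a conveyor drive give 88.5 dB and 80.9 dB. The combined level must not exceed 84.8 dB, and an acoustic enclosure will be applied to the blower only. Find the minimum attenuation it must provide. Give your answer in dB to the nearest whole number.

6 dB

Fixed contribution from the other source: Σ 10^(L/10) = 10^(80.9/10) = 1.230e+08 (80.90 dB).
The limit corresponds to 10^(84.8/10) = 3.020e+08; subtracting the fixed part leaves 1.790e+08 for the blower, i.e. 82.53 dB.
Required insertion loss = 88.5 − 82.53 = 5.97 dB.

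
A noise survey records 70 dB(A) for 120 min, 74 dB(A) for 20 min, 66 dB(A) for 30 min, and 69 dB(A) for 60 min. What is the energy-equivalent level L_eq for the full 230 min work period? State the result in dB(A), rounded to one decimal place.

70.0 dB(A)

Weight each interval's intensity by its duration and average over T = 230 min:
Σ tᵢ·10^(Lᵢ/10) = 120·10^(70/10) + 20·10^(74/10) + 30·10^(66/10) + 60·10^(69/10) = 2.298e+09.
L_eq = 10·log₁₀(2.298e+09/230) = 70.00 dB(A).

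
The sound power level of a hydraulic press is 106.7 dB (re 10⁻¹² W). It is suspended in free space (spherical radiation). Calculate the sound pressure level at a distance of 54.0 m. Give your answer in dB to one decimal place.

Free-field spherical radiation: L_p = L_w − 10·log₁₀(4π·r²), r = 54.0 m.
4π·r² = 3.664e+04 m², 10·log₁₀ of that is 45.640 dB.
L_p = 106.7 − 45.640 = 61.06 dB.

61.1 dB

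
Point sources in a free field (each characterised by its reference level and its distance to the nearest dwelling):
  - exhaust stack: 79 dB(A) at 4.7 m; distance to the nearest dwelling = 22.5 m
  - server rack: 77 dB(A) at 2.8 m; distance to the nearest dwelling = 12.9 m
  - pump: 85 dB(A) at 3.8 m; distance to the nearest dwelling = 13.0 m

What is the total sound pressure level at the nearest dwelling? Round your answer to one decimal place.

75.2 dB(A)

First find each source's level at the receiver (point-source: −20·log₁₀(r/r_ref)), then combine on an intensity basis.
exhaust stack: 79 − 20·log₁₀(22.5/4.7) = 79 − 13.60 = 65.40 dB(A).
server rack: 77 − 20·log₁₀(12.9/2.8) = 77 − 13.27 = 63.73 dB(A).
pump: 85 − 20·log₁₀(13.0/3.8) = 85 − 10.68 = 74.32 dB(A).
Σ 10^(L/10) = 3.285e+07 → L_total = 10·log₁₀(3.285e+07) = 75.16 dB(A).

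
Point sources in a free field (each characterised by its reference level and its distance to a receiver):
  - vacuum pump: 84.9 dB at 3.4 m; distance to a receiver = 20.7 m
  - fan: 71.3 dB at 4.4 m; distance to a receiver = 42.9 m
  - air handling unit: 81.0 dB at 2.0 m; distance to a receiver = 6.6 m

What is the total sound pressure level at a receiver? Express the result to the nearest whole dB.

73 dB

Apply inverse-square spreading to bring every level to the receiver, then sum 10^(L/10).
vacuum pump: 84.9 − 20·log₁₀(20.7/3.4) = 84.9 − 15.69 = 69.21 dB.
fan: 71.3 − 20·log₁₀(42.9/4.4) = 71.3 − 19.78 = 51.52 dB.
air handling unit: 81.0 − 20·log₁₀(6.6/2.0) = 81.0 − 10.37 = 70.63 dB.
Σ 10^(L/10) = 2.004e+07 → L_total = 10·log₁₀(2.004e+07) = 73.02 dB.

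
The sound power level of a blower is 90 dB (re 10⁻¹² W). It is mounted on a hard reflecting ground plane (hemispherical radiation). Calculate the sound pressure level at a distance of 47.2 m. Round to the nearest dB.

49 dB

L_p = L_w − 10·log₁₀(2π·r²) with r = 47.2 m.
2π·r² = 1.4e+04 m², 10·log₁₀ of that is 41.461 dB.
L_p = 90 − 41.461 = 48.54 dB.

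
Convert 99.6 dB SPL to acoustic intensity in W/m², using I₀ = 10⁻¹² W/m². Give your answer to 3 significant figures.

0.00912 W/m²

I/I₀ = 10^(99.6/10) = 9.12e+09, so I = 9.12e+09 × 10⁻¹² W/m².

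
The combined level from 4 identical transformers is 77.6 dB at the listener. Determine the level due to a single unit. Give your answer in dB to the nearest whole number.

For N identical incoherent sources L_total = L₁ + 10·log₁₀ N, so L₁ = 77.6 − 10·log₁₀(4) = 77.6 − 6.021.

72 dB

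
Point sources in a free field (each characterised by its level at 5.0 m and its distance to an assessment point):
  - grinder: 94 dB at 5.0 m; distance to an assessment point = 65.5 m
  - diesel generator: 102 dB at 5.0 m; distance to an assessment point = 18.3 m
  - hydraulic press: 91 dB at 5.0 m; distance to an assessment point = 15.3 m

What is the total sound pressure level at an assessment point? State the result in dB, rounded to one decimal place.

91.2 dB

Propagate each source to the receiver with L = L_ref − 20·log₁₀(r/r_ref), then add intensities.
grinder: 94 − 20·log₁₀(65.5/5.0) = 94 − 22.35 = 71.65 dB.
diesel generator: 102 − 20·log₁₀(18.3/5.0) = 102 − 11.27 = 90.73 dB.
hydraulic press: 91 − 20·log₁₀(15.3/5.0) = 91 − 9.71 = 81.29 dB.
Σ 10^(L/10) = 1.332e+09 → L_total = 10·log₁₀(1.332e+09) = 91.25 dB.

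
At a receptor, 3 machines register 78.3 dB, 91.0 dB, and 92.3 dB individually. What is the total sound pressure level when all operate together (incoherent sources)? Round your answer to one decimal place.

94.8 dB

Incoherent sources combine by intensity addition: L_total = 10·log₁₀(Σ 10^(L_i/10)).
Σ 10^(L/10) = 10^(78.3/10) + 10^(91.0/10) + 10^(92.3/10) = 3.025e+09.
L_total = 10·log₁₀(3.025e+09) = 94.81 dB.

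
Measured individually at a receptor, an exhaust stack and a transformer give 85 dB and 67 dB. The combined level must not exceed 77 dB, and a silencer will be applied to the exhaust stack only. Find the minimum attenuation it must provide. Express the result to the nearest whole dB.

8 dB

Fixed contribution from the other source: Σ 10^(L/10) = 10^(67/10) = 5.012e+06 (67.00 dB).
To meet 77 dB overall, the treated exhaust stack may contribute at most 10^(77/10) − 5.012e+06 = 4.511e+07, i.e. 76.54 dB.
So the exhaust stack must be reduced from 85 to 76.54 dB: IL = 8.46 dB.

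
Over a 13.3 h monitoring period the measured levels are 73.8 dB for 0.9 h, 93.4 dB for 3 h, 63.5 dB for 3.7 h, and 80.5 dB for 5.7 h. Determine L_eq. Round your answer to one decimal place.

87.4 dB

L_eq = 10·log₁₀[(1/T)·Σ tᵢ·10^(Lᵢ/10)] with T = 13.3 h.
Σ tᵢ·10^(Lᵢ/10) = 0.9·10^(73.8/10) + 3·10^(93.4/10) + 3.7·10^(63.5/10) + 5.7·10^(80.5/10) = 7.233e+09.
L_eq = 10·log₁₀(7.233e+09/13.3) = 87.35 dB.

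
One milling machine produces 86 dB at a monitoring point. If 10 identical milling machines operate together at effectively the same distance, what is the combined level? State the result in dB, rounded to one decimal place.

With 10 equal, uncorrelated contributions the intensity is 10× that of one unit, giving a rise of 10·log₁₀ 10.
L_total = 86 + 10·log₁₀(10) = 86 + 10.000 = 96.00 dB.

96.0 dB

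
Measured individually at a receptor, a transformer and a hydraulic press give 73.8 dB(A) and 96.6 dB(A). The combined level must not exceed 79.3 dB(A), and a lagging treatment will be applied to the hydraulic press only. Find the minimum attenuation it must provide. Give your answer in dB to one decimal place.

18.7 dB

The untreated sources together contribute 10^(73.8/10) = 2.399e+07, i.e. 73.80 dB(A).
The limit corresponds to 10^(79.3/10) = 8.511e+07; subtracting the fixed part leaves 6.113e+07 for the hydraulic press, i.e. 77.86 dB(A).
So the hydraulic press must be reduced from 96.6 to 77.86 dB(A): IL = 18.74 dB.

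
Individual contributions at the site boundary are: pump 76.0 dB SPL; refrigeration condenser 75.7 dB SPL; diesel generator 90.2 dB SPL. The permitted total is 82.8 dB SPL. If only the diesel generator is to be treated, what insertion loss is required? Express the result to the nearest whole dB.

10 dB

Fixed contribution from the other sources: Σ 10^(L/10) = 10^(76.0/10) + 10^(75.7/10) = 7.696e+07 (78.86 dB SPL).
The limit corresponds to 10^(82.8/10) = 1.905e+08; subtracting the fixed part leaves 1.136e+08 for the diesel generator, i.e. 80.55 dB SPL.
Required insertion loss = 90.2 − 80.55 = 9.65 dB.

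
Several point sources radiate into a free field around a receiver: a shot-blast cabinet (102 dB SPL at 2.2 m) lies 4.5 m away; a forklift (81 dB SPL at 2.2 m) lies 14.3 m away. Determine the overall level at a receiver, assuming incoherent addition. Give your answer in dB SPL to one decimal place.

95.8 dB SPL

First find each source's level at the receiver (point-source: −20·log₁₀(r/r_ref)), then combine on an intensity basis.
shot-blast cabinet: 102 − 20·log₁₀(4.5/2.2) = 102 − 6.22 = 95.78 dB SPL.
forklift: 81 − 20·log₁₀(14.3/2.2) = 81 − 16.26 = 64.74 dB SPL.
Σ 10^(L/10) = 3.791e+09 → L_total = 10·log₁₀(3.791e+09) = 95.79 dB SPL.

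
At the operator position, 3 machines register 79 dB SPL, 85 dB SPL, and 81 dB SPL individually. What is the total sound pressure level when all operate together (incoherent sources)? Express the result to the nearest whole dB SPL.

For uncorrelated sources the intensities add, so convert each level to linear form, sum, and take 10·log₁₀ of the total.
Σ 10^(L/10) = 10^(79/10) + 10^(85/10) + 10^(81/10) = 5.216e+08.
L_total = 10·log₁₀(5.216e+08) = 87.17 dB SPL.

87 dB SPL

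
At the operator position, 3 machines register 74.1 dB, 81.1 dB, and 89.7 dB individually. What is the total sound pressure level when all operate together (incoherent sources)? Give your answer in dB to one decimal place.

For uncorrelated sources the intensities add, so convert each level to linear form, sum, and take 10·log₁₀ of the total.
Σ 10^(L/10) = 10^(74.1/10) + 10^(81.1/10) + 10^(89.7/10) = 1.088e+09.
L_total = 10·log₁₀(1.088e+09) = 90.37 dB.

90.4 dB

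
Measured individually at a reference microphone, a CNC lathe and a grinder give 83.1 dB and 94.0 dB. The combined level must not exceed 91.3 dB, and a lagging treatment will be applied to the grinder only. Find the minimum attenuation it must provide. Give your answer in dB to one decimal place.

3.4 dB

Everything except the grinder sums to 10^(83.1/10) = 2.042e+08 in linear terms, 83.10 dB.
The limit corresponds to 10^(91.3/10) = 1.349e+09; subtracting the fixed part leaves 1.145e+09 for the grinder, i.e. 90.59 dB.
So the grinder must be reduced from 94.0 to 90.59 dB: IL = 3.41 dB.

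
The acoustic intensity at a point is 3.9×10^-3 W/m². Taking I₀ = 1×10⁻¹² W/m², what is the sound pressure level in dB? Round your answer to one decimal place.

Dividing by I₀ shifts the exponent by 12: I/I₀ = 3.9×10^9.
L = 10·(0.5911 + 9) = 95.91 dB.

95.9 dB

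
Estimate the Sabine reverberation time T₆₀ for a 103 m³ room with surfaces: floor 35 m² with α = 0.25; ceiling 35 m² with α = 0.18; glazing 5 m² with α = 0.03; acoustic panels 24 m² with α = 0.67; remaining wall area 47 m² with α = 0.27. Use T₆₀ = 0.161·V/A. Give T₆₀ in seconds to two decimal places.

0.38 s

A = Σ Sᵢαᵢ = 35·0.25 + 35·0.18 + 5·0.03 + 24·0.67 + 47·0.27 = 43.97 m².
T₆₀ = 0.161·V/A = 0.161·103/43.97 = 0.377 s.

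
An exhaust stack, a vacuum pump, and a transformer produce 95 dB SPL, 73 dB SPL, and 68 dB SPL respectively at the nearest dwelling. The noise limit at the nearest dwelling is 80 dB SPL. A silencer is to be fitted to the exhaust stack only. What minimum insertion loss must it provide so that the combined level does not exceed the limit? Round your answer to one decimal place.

16.3 dB

The untreated sources together contribute 10^(73/10) + 10^(68/10) = 2.626e+07, i.e. 74.19 dB SPL.
The limit corresponds to 10^(80/10) = 1.000e+08; subtracting the fixed part leaves 7.374e+07 for the exhaust stack, i.e. 78.68 dB SPL.
So the exhaust stack must be reduced from 95 to 78.68 dB SPL: IL = 16.32 dB.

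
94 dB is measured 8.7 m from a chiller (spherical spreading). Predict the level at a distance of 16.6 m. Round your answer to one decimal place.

88.4 dB

Spherical spreading from a point source gives a 20·log₁₀(r₂/r₁) drop.
L₂ = 94 − 20·log₁₀(16.6/8.7) = 94 − 5.612 = 88.39 dB.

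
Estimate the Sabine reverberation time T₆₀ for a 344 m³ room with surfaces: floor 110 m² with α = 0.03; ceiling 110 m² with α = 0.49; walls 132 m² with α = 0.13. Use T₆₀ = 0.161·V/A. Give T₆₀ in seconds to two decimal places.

Total absorption A = 110·0.03 + 110·0.49 + 132·0.13 = 74.36 m² sabins.
T₆₀ = 0.161·V/A = 0.161·344/74.36 = 0.745 s.

0.74 s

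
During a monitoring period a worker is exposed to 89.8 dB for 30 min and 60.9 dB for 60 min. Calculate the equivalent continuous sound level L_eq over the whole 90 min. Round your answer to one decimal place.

L_eq = 10·log₁₀[(1/T)·Σ tᵢ·10^(Lᵢ/10)] with T = 90 min.
Σ tᵢ·10^(Lᵢ/10) = 30·10^(89.8/10) + 60·10^(60.9/10) = 2.872e+10.
L_eq = 10·log₁₀(2.872e+10/90) = 85.04 dB.

85.0 dB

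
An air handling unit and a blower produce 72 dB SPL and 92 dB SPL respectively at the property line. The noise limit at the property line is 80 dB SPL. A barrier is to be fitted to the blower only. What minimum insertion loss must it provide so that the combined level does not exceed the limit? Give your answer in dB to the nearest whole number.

The untreated sources together contribute 10^(72/10) = 1.585e+07, i.e. 72.00 dB SPL.
The limit corresponds to 10^(80/10) = 1.000e+08; subtracting the fixed part leaves 8.415e+07 for the blower, i.e. 79.25 dB SPL.
So the blower must be reduced from 92 to 79.25 dB SPL: IL = 12.75 dB.

13 dB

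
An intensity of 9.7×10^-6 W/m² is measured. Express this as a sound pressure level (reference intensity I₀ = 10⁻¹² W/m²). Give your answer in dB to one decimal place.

I/I₀ = 9.7×10^-6/10⁻¹² = 9.7×10^6, and L = 10·log₁₀(I/I₀).
L = 10·(0.9868 + 6) = 69.87 dB.

69.9 dB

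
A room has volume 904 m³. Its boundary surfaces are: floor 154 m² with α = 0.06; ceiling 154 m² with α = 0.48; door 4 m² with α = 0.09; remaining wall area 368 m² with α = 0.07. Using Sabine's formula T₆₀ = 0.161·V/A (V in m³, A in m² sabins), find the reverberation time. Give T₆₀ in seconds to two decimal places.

1.33 s

A = Σ Sᵢαᵢ = 154·0.06 + 154·0.48 + 4·0.09 + 368·0.07 = 109.28 m².
T₆₀ = 0.161 × 904 / 109.28 = 1.332 s.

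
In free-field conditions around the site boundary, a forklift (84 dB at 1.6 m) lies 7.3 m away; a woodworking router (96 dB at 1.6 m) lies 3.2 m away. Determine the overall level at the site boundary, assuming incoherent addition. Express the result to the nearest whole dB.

Apply inverse-square spreading to bring every level to the receiver, then sum 10^(L/10).
forklift: 84 − 20·log₁₀(7.3/1.6) = 84 − 13.18 = 70.82 dB.
woodworking router: 96 − 20·log₁₀(3.2/1.6) = 96 − 6.02 = 89.98 dB.
Σ 10^(L/10) = 1.007e+09 → L_total = 10·log₁₀(1.007e+09) = 90.03 dB.

90 dB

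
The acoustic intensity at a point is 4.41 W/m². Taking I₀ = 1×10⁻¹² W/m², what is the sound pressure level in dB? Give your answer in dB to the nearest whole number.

126 dB

I/I₀ = 4.41/10⁻¹² = 4.41×10^12, and L = 10·log₁₀(I/I₀).
L = 10·(0.6444 + 12) = 126.44 dB.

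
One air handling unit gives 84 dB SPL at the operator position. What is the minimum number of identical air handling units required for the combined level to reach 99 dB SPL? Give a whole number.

N identical sources give L₁ + 10·log₁₀ N, so require 10·log₁₀ N ≥ 99 − 84 = 15.0 dB.
N ≥ 10^(15.0/10) = 31.623, so N = 32.

32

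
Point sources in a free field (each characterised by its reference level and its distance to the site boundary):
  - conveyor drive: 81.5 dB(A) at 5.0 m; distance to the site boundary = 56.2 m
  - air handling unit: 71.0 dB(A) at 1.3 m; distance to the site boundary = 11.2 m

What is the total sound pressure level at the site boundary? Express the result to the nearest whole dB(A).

First find each source's level at the receiver (point-source: −20·log₁₀(r/r_ref)), then combine on an intensity basis.
conveyor drive: 81.5 − 20·log₁₀(56.2/5.0) = 81.5 − 21.02 = 60.48 dB(A).
air handling unit: 71.0 − 20·log₁₀(11.2/1.3) = 71.0 − 18.71 = 52.29 dB(A).
Σ 10^(L/10) = 1.288e+06 → L_total = 10·log₁₀(1.288e+06) = 61.10 dB(A).

61 dB(A)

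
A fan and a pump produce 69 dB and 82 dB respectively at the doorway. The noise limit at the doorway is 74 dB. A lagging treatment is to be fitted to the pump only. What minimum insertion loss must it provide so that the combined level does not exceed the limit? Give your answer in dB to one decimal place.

9.7 dB

The untreated sources together contribute 10^(69/10) = 7.943e+06, i.e. 69.00 dB.
The limit corresponds to 10^(74/10) = 2.512e+07; subtracting the fixed part leaves 1.718e+07 for the pump, i.e. 72.35 dB.
So the pump must be reduced from 82 to 72.35 dB: IL = 9.65 dB.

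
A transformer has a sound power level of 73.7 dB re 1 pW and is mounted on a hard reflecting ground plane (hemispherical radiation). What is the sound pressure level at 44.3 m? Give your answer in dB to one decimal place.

32.8 dB

L_p = L_w − 10·log₁₀(2π·r²) with r = 44.3 m.
2π·r² = 1.233e+04 m², 10·log₁₀ of that is 40.910 dB.
L_p = 73.7 − 40.910 = 32.79 dB.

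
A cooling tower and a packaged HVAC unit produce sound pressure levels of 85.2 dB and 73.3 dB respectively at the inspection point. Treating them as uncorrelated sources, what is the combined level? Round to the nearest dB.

For uncorrelated sources the intensities add, so convert each level to linear form, sum, and take 10·log₁₀ of the total.
Σ 10^(L/10) = 10^(85.2/10) + 10^(73.3/10) = 3.525e+08.
L_total = 10·log₁₀(3.525e+08) = 85.47 dB.

85 dB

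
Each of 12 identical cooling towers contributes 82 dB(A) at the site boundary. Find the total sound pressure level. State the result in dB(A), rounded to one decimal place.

92.8 dB(A)

N identical incoherent sources raise the level by 10·log₁₀ N.
L_total = 82 + 10·log₁₀(12) = 82 + 10.792 = 92.79 dB(A).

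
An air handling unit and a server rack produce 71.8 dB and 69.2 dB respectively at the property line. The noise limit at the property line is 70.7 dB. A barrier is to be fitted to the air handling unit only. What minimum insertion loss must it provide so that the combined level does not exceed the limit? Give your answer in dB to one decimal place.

6.4 dB

Everything except the air handling unit sums to 10^(69.2/10) = 8.318e+06 in linear terms, 69.20 dB.
The limit corresponds to 10^(70.7/10) = 1.175e+07; subtracting the fixed part leaves 3.431e+06 for the air handling unit, i.e. 65.35 dB.
Required insertion loss = 71.8 − 65.35 = 6.45 dB.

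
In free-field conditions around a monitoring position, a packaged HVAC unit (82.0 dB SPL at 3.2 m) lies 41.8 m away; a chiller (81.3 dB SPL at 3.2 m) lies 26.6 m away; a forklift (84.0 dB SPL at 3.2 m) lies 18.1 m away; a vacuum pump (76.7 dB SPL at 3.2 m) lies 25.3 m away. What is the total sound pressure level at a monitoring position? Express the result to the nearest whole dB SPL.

Apply inverse-square spreading to bring every level to the receiver, then sum 10^(L/10).
packaged HVAC unit: 82.0 − 20·log₁₀(41.8/3.2) = 82.0 − 22.32 = 59.68 dB SPL.
chiller: 81.3 − 20·log₁₀(26.6/3.2) = 81.3 − 18.39 = 62.91 dB SPL.
forklift: 84.0 − 20·log₁₀(18.1/3.2) = 84.0 − 15.05 = 68.95 dB SPL.
vacuum pump: 76.7 − 20·log₁₀(25.3/3.2) = 76.7 − 17.96 = 58.74 dB SPL.
Σ 10^(L/10) = 1.148e+07 → L_total = 10·log₁₀(1.148e+07) = 70.60 dB SPL.

71 dB SPL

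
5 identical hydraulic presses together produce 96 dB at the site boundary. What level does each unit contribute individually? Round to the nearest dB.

89 dB

Dividing the total intensity by 5 lowers the level by 10·log₁₀ 5 = 6.990 dB: L₁ = 96 − 6.990.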